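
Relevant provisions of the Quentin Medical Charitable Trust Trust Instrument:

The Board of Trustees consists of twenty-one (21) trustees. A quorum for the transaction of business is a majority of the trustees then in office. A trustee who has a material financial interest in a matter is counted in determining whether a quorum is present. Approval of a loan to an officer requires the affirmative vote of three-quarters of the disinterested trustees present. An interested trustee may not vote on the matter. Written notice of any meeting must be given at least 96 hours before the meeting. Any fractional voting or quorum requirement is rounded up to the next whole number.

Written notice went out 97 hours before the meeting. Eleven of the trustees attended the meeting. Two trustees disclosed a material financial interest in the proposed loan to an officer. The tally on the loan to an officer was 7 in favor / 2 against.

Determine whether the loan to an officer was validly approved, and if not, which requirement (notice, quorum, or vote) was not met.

Valid — all requirements satisfied.

Notice: 97 hours given; 96 required (97 ≥ 96). Satisfied.
Quorum: 11 present (interested trustees count toward quorum); quorum is 11. Satisfied.
Vote: the loan to an officer requires three-fourths of the disinterested trustees present (11 − 2 = 9). 3/4 of 9 = 6.75, rounded up to 7, so 7 affirmative votes are needed; 7 voted in favor. Satisfied.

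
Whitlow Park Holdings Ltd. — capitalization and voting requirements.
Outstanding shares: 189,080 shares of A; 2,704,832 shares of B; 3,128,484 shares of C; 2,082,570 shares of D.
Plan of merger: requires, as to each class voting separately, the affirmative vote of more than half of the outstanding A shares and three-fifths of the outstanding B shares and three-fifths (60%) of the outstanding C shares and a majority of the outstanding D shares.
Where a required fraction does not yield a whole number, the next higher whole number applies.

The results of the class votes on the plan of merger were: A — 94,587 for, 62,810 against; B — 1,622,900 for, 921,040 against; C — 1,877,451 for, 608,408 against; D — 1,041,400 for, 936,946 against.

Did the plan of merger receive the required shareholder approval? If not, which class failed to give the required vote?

A: a majority of 189080 is 94541; 94,541 required, 94,587 in favor — approved.
B: 3/5 of 2704832 = 1622899.20, rounded up to 1622900; 1,622,900 required, 1,622,900 in favor — approved.
C: 3/5 of 3128484 = 1877090.40, rounded up to 1877091; 1,877,091 required, 1,877,451 in favor — approved.
D: a majority of 2082570 is 1041286; 1,041,286 required, 1,041,400 in favor — approved.

Approved — every class gave the required vote.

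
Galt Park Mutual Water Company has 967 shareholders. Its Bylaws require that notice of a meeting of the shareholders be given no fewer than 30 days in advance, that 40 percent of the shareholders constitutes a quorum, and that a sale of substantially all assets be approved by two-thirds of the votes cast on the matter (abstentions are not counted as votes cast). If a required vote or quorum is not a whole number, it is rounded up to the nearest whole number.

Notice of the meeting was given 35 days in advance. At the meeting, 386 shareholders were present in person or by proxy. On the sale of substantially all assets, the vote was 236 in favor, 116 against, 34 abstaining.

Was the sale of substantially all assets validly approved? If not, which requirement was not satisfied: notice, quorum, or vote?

Invalid — quorum requirement not satisfied.

Notice: 35 days given; 30 required. Satisfied.
Quorum: 40% of 967 = 386.80, rounded up to 387; 386 present. Not satisfied.
Vote: requires two-thirds of the votes cast (386 − 34 abstaining = 352); 2/3 of 352 = 234.67, rounded up to 235, so 235 needed; 236 in favor. Satisfied.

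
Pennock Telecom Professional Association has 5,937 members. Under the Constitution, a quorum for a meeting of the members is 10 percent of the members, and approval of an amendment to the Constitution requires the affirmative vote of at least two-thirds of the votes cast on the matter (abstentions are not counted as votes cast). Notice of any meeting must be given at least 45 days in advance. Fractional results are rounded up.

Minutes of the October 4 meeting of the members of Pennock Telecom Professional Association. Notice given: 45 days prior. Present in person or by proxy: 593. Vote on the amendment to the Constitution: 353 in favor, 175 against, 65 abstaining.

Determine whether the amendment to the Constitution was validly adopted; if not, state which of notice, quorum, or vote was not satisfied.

Invalid — quorum requirement not satisfied.

Notice: 45 days given; 45 required. Satisfied.
Quorum: 10% of 5,937 = 593.70, rounded up to 594; 593 present. Not satisfied.
Vote: requires two-thirds of the votes cast (593 − 65 abstaining = 528); 2/3 of 528 = 352, so 352 needed; 353 in favor. Satisfied.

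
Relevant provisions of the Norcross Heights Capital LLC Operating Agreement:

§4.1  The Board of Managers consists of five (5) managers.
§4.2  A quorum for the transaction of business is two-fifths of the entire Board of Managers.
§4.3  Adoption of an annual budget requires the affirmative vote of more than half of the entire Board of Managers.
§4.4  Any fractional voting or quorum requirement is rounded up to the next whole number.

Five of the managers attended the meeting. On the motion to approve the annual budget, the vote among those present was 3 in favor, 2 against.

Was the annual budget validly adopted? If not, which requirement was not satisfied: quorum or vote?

Quorum: 5 present; quorum is 2. Satisfied.
Vote: the annual budget requires a majority of the entire Board of Managers (5). A majority of 5 is 3, so 3 affirmative votes are needed; 3 voted in favor. Satisfied.

Valid — all requirements satisfied.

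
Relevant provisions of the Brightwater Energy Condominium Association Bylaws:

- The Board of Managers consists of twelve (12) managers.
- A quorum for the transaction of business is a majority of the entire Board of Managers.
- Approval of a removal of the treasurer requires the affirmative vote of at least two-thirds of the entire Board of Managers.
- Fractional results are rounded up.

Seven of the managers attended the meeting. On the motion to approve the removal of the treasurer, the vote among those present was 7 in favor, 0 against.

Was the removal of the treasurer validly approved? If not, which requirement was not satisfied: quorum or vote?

Invalid — vote requirement not satisfied.

Quorum: 7 present; quorum is 7. Satisfied.
Vote: the removal of the treasurer requires two-thirds of the entire Board of Managers (12). 2/3 of 12 = 8, so 8 affirmative votes are needed; 7 voted in favor. Not satisfied.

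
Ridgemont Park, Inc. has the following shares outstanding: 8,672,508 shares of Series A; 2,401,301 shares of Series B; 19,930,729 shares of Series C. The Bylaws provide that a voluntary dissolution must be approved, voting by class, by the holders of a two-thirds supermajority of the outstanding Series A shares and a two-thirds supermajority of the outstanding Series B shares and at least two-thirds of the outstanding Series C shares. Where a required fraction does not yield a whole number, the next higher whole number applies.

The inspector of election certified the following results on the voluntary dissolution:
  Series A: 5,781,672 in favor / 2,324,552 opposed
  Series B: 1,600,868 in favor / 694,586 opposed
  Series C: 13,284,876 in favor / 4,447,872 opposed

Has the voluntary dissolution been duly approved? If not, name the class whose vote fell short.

Not approved — the Series C shares did not give the required vote.

Series A: 2/3 of 8672508 = 5781672; 5,781,672 required, 5,781,672 in favor — approved.
Series B: 2/3 of 2401301 = 1600867.33, rounded up to 1600868; 1,600,868 required, 1,600,868 in favor — approved.
Series C: 2/3 of 19930729 = 13287152.67, rounded up to 13287153; 13,287,153 required, 13,284,876 in favor — not approved.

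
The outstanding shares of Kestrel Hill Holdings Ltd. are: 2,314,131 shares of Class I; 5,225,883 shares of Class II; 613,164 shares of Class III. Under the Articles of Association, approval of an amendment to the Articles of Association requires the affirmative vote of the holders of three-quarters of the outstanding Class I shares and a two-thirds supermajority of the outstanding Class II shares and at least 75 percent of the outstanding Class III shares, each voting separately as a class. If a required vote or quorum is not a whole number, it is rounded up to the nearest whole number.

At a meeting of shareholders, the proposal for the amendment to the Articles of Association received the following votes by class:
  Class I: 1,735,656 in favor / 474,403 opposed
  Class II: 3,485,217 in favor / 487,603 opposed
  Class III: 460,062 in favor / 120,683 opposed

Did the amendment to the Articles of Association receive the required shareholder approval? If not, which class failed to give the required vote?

Approved — every class gave the required vote.

Class I: 3/4 of 2314131 = 1735598.25, rounded up to 1735599; 1,735,599 required, 1,735,656 in favor — approved.
Class II: 2/3 of 5225883 = 3483922; 3,483,922 required, 3,485,217 in favor — approved.
Class III: 3/4 of 613164 = 459873; 459,873 required, 460,062 in favor — approved.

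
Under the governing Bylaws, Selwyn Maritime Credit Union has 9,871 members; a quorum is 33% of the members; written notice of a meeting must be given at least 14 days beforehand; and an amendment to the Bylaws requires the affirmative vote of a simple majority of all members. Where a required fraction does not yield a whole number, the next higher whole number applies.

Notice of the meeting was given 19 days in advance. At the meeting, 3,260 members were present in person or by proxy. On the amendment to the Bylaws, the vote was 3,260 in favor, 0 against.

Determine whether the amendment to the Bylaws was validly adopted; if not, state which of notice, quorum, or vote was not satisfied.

Invalid — vote requirement not satisfied.

Notice: 19 days given; 14 required. Satisfied.
Quorum: 33% of 9,871 = 3,257.43, rounded up to 3,258; 3,260 present. Satisfied.
Vote: requires a majority of all members (9,871); a majority of 9871 is 4936, so 4,936 needed; 3,260 in favor. Not satisfied.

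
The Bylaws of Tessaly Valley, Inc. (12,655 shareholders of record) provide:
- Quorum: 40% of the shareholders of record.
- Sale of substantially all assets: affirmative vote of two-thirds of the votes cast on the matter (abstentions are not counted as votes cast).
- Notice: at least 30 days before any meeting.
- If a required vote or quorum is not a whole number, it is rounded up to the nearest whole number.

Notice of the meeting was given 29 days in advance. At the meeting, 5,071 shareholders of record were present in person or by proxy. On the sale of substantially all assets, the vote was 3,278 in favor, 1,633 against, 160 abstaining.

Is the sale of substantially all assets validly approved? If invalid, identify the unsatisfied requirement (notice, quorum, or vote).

Invalid — notice requirement not satisfied.

Notice: 29 days given; 30 required. Not satisfied.
Quorum: 40% of 12,655 = 5,062; 5,071 present. Satisfied.
Vote: requires two-thirds of the votes cast (5,071 − 160 abstaining = 4,911); 2/3 of 4911 = 3274, so 3,274 needed; 3,278 in favor. Satisfied.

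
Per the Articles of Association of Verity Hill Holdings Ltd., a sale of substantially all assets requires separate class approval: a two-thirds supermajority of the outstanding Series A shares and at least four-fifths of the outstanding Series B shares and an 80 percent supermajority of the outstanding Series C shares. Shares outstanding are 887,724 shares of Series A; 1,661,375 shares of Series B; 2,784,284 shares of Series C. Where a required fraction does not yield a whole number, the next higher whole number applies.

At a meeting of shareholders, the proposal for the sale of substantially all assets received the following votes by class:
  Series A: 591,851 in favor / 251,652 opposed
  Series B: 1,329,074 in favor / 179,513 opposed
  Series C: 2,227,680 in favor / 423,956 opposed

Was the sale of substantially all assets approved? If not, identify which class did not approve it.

Series A: 2/3 of 887724 = 591816; 591,816 required, 591,851 in favor — approved.
Series B: 4/5 of 1661375 = 1329100; 1,329,100 required, 1,329,074 in favor — not approved.
Series C: 4/5 of 2784284 = 2227427.20, rounded up to 2227428; 2,227,428 required, 2,227,680 in favor — approved.

Not approved — the Series B shares did not give the required vote.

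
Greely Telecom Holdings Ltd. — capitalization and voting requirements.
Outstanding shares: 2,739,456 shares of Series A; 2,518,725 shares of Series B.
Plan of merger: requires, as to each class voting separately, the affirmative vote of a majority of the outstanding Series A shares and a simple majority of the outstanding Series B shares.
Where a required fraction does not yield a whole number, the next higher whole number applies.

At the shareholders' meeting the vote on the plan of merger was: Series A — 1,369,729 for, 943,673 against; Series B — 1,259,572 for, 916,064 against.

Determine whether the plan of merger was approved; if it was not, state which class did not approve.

Series A: a majority of 2739456 is 1369729; 1,369,729 required, 1,369,729 in favor — approved.
Series B: a majority of 2518725 is 1259363; 1,259,363 required, 1,259,572 in favor — approved.

Approved — every class gave the required vote.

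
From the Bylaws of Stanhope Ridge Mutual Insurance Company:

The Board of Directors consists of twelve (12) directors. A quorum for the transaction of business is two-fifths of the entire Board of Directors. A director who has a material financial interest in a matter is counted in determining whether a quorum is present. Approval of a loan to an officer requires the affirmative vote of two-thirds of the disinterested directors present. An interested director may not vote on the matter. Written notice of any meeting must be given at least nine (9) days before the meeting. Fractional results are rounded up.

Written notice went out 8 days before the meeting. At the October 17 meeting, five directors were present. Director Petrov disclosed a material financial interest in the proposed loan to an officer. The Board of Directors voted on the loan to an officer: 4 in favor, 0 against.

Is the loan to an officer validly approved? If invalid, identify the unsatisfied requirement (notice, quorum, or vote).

Invalid — notice requirement not satisfied.

Notice: 8 days given; 9 required (8 < 9). Not satisfied.
Quorum: 5 present (interested directors count toward quorum); quorum is 5. Satisfied.
Vote: the loan to an officer requires two-thirds of the disinterested directors present (5 − 1 = 4). 2/3 of 4 = 2.67, rounded up to 3, so 3 affirmative votes are needed; 4 voted in favor. Satisfied.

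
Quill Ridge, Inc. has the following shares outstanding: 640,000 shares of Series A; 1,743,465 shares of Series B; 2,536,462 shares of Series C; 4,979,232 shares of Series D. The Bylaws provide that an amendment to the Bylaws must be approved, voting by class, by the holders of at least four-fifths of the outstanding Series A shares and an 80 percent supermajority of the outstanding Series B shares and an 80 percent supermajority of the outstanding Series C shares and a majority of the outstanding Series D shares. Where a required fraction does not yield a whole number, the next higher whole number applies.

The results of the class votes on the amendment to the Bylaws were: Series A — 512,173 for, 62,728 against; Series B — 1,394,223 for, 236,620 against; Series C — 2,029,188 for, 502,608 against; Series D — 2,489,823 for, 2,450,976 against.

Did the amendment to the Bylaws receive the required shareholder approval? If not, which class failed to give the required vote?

Not approved — the Series B shares did not give the required vote.

Series A: 4/5 of 640000 = 512000; 512,000 required, 512,173 in favor — approved.
Series B: 4/5 of 1743465 = 1394772; 1,394,772 required, 1,394,223 in favor — not approved.
Series C: 4/5 of 2536462 = 2029169.60, rounded up to 2029170; 2,029,170 required, 2,029,188 in favor — approved.
Series D: a majority of 4979232 is 2489617; 2,489,617 required, 2,489,823 in favor — approved.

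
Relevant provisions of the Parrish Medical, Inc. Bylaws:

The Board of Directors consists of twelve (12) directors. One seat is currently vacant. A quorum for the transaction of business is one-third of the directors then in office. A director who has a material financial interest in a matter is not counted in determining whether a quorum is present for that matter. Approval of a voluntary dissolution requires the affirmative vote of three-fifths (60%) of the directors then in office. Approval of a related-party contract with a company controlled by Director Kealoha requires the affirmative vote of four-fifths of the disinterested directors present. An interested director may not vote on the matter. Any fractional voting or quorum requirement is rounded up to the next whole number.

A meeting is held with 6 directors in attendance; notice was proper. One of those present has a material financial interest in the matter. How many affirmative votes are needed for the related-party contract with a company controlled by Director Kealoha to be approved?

The related-party contract with a company controlled by Director Kealoha requires four-fifths of the disinterested directors present (6 − 1 = 5).
4/5 of 5 = 4.

4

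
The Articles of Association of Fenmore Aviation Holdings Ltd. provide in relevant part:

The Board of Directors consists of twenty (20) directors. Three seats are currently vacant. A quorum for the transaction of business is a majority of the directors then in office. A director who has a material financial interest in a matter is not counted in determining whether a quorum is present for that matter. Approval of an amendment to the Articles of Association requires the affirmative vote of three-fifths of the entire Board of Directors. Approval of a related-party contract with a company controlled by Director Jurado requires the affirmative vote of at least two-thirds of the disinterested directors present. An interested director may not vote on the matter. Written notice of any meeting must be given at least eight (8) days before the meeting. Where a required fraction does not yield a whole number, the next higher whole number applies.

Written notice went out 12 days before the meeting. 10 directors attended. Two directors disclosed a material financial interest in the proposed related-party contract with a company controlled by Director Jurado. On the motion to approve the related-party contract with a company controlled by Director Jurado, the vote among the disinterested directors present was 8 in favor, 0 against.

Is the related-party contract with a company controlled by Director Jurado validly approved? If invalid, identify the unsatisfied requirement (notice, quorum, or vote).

Invalid — quorum requirement not satisfied.

Notice: 12 days given; 8 required (12 ≥ 8). Satisfied.
Quorum: 10 present, but the 2 interested directors do not count, leaving 8. Quorum is 9. Not satisfied.
Vote: the related-party contract with a company controlled by Director Jurado requires two-thirds of the disinterested directors present (10 − 2 = 8). 2/3 of 8 = 5.33, rounded up to 6, so 6 affirmative votes are needed; 8 voted in favor. Satisfied. (Moot — without a quorum no business can be validly transacted.)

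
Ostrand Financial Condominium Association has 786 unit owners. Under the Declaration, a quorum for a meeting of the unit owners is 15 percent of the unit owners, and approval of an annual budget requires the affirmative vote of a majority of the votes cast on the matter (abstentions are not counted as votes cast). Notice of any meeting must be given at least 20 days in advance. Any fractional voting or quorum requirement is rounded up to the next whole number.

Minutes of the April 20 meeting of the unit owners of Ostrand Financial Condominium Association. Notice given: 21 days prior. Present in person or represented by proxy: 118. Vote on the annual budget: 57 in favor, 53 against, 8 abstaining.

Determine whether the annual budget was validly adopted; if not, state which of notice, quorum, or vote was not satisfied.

Valid — all requirements satisfied.

Notice: 21 days given; 20 required. Satisfied.
Quorum: 15% of 786 = 117.90, rounded up to 118; 118 present. Satisfied.
Vote: requires a majority of the votes cast (118 − 8 abstaining = 110); a majority of 110 is 56, so 56 needed; 57 in favor. Satisfied.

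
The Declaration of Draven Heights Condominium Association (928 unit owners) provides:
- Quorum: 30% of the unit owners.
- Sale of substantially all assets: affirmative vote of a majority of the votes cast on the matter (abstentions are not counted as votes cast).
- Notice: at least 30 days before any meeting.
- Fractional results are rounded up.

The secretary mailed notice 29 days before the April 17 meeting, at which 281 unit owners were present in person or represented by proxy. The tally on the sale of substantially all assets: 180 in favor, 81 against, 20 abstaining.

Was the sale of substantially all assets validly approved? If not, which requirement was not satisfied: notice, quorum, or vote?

Invalid — notice requirement not satisfied.

Notice: 29 days given; 30 required. Not satisfied.
Quorum: 30% of 928 = 278.40, rounded up to 279; 281 present. Satisfied.
Vote: requires a majority of the votes cast (281 − 20 abstaining = 261); a majority of 261 is 131, so 131 needed; 180 in favor. Satisfied.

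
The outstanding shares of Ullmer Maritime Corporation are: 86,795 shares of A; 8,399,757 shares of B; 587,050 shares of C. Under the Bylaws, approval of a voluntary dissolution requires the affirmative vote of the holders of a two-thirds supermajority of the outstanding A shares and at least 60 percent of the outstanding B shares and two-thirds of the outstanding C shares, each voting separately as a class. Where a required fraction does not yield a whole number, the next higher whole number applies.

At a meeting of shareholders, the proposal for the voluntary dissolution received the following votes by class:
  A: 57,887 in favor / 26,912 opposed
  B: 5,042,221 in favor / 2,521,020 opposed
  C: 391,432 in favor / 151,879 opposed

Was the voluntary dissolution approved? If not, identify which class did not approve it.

Approved — every class gave the required vote.

A: 2/3 of 86795 = 57863.33, rounded up to 57864; 57,864 required, 57,887 in favor — approved.
B: 3/5 of 8399757 = 5039854.20, rounded up to 5039855; 5,039,855 required, 5,042,221 in favor — approved.
C: 2/3 of 587050 = 391366.67, rounded up to 391367; 391,367 required, 391,432 in favor — approved.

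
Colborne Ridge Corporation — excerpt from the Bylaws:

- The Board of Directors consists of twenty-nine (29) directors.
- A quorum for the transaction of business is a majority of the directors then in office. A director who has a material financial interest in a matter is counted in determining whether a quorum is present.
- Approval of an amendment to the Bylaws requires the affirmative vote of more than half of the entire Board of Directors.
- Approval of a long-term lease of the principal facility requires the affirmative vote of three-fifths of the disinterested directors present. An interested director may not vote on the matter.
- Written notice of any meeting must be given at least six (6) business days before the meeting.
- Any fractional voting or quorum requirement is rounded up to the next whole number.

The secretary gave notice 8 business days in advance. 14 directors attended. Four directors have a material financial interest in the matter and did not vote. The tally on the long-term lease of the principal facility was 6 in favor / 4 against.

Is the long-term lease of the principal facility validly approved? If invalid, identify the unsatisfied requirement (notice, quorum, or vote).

Invalid — quorum requirement not satisfied.

Notice: 8 business days given; 6 required (8 ≥ 6). Satisfied.
Quorum: 14 present (interested directors count toward quorum); quorum is 15. Not satisfied.
Vote: the long-term lease of the principal facility requires three-fifths of the disinterested directors present (14 − 4 = 10). 3/5 of 10 = 6, so 6 affirmative votes are needed; 6 voted in favor. Satisfied. (Moot — without a quorum no business can be validly transacted.)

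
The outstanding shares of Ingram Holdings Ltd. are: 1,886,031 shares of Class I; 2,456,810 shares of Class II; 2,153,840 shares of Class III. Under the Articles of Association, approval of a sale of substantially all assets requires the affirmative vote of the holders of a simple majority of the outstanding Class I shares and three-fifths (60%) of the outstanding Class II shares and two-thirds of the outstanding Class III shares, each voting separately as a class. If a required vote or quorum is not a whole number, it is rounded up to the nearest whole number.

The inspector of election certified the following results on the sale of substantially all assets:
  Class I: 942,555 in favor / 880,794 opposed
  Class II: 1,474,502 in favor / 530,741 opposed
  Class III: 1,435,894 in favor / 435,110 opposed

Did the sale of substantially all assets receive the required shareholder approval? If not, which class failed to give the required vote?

Not approved — the Class I shares did not give the required vote.

Class I: a majority of 1886031 is 943016; 943,016 required, 942,555 in favor — not approved.
Class II: 3/5 of 2456810 = 1474086; 1,474,086 required, 1,474,502 in favor — approved.
Class III: 2/3 of 2153840 = 1435893.33, rounded up to 1435894; 1,435,894 required, 1,435,894 in favor — approved.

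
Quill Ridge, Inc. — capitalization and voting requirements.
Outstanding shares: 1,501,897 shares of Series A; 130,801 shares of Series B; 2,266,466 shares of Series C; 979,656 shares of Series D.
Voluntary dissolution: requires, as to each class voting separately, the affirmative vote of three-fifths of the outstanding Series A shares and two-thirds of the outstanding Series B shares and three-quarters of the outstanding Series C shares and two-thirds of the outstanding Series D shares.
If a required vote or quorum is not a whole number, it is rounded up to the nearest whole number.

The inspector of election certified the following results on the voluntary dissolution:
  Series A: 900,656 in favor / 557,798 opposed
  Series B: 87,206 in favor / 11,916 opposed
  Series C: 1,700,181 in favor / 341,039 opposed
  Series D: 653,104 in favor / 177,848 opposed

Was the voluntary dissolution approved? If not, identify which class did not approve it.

Series A: 3/5 of 1501897 = 901138.20, rounded up to 901139; 901,139 required, 900,656 in favor — not approved.
Series B: 2/3 of 130801 = 87200.67, rounded up to 87201; 87,201 required, 87,206 in favor — approved.
Series C: 3/4 of 2266466 = 1699849.50, rounded up to 1699850; 1,699,850 required, 1,700,181 in favor — approved.
Series D: 2/3 of 979656 = 653104; 653,104 required, 653,104 in favor — approved.

Not approved — the Series A shares did not give the required vote.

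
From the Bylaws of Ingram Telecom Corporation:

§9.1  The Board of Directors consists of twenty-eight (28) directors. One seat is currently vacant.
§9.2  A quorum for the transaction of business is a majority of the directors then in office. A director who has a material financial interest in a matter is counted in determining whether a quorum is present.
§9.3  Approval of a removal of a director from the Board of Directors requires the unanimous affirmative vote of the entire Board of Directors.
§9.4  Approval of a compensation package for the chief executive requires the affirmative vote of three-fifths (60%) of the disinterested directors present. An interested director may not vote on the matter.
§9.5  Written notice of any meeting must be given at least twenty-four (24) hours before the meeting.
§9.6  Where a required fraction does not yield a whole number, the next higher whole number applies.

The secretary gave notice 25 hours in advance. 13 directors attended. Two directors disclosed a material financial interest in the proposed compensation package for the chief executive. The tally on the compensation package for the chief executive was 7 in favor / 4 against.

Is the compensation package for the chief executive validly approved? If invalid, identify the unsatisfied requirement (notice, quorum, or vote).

Invalid — quorum requirement not satisfied.

Notice: 25 hours given; 24 required (25 ≥ 24). Satisfied.
Quorum: 13 present (interested directors count toward quorum); quorum is 14. Not satisfied.
Vote: the compensation package for the chief executive requires three-fifths of the disinterested directors present (13 − 2 = 11). 3/5 of 11 = 6.60, rounded up to 7, so 7 affirmative votes are needed; 7 voted in favor. Satisfied. (Moot — without a quorum no business can be validly transacted.)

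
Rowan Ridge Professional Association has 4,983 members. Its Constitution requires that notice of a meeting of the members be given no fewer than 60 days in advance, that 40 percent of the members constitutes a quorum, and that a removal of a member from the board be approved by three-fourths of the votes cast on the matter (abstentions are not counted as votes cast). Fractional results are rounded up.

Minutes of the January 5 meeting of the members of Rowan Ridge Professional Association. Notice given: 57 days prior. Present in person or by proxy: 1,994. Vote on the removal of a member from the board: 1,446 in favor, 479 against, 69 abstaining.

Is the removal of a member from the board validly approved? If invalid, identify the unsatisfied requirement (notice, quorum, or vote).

Invalid — notice requirement not satisfied.

Notice: 57 days given; 60 required. Not satisfied.
Quorum: 40% of 4,983 = 1,993.20, rounded up to 1,994; 1,994 present. Satisfied.
Vote: requires three-fourths of the votes cast (1,994 − 69 abstaining = 1,925); 3/4 of 1925 = 1443.75, rounded up to 1444, so 1,444 needed; 1,446 in favor. Satisfied.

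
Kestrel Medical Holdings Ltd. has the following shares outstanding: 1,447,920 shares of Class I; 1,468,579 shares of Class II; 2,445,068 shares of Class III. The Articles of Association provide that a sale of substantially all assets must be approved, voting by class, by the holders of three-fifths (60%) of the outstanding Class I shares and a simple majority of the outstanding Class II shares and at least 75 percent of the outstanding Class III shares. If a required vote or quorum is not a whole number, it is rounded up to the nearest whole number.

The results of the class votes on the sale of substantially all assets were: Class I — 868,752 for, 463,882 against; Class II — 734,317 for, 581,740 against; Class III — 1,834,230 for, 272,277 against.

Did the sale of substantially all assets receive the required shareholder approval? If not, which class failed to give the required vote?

Class I: 3/5 of 1447920 = 868752; 868,752 required, 868,752 in favor — approved.
Class II: a majority of 1468579 is 734290; 734,290 required, 734,317 in favor — approved.
Class III: 3/4 of 2445068 = 1833801; 1,833,801 required, 1,834,230 in favor — approved.

Approved — every class gave the required vote.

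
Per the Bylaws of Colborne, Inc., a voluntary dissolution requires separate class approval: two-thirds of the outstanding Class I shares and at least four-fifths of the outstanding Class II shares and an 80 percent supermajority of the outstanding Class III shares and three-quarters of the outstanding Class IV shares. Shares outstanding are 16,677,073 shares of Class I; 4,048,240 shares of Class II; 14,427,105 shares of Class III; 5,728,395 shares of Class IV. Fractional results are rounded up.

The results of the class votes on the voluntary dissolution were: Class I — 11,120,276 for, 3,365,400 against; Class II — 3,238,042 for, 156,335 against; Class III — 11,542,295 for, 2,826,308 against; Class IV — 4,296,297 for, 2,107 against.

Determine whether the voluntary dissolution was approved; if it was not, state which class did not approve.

Class I: 2/3 of 16677073 = 11118048.67, rounded up to 11118049; 11,118,049 required, 11,120,276 in favor — approved.
Class II: 4/5 of 4048240 = 3238592; 3,238,592 required, 3,238,042 in favor — not approved.
Class III: 4/5 of 14427105 = 11541684; 11,541,684 required, 11,542,295 in favor — approved.
Class IV: 3/4 of 5728395 = 4296296.25, rounded up to 4296297; 4,296,297 required, 4,296,297 in favor — approved.

Not approved — the Class II shares did not give the required vote.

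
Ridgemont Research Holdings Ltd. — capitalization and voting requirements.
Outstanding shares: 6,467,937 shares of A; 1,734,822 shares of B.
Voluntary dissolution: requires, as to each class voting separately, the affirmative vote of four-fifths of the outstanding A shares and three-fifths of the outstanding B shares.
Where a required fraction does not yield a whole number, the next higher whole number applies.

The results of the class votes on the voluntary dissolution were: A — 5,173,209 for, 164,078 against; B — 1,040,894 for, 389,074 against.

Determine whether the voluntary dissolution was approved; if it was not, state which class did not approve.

A: 4/5 of 6467937 = 5174349.60, rounded up to 5174350; 5,174,350 required, 5,173,209 in favor — not approved.
B: 3/5 of 1734822 = 1040893.20, rounded up to 1040894; 1,040,894 required, 1,040,894 in favor — approved.

Not approved — the A shares did not give the required vote.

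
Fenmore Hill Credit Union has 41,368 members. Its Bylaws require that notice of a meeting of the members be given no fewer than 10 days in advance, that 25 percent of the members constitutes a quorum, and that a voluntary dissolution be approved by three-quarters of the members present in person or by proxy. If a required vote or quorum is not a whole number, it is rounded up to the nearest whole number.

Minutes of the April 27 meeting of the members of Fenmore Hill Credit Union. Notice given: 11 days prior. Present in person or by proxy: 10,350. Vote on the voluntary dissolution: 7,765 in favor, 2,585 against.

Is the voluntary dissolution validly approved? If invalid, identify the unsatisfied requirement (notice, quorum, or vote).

Notice: 11 days given; 10 required. Satisfied.
Quorum: 25% of 41,368 = 10,342; 10,350 present. Satisfied.
Vote: requires three-fourths of those present (10,350); 3/4 of 10350 = 7762.50, rounded up to 7763, so 7,763 needed; 7,765 in favor. Satisfied.

Valid — all requirements satisfied.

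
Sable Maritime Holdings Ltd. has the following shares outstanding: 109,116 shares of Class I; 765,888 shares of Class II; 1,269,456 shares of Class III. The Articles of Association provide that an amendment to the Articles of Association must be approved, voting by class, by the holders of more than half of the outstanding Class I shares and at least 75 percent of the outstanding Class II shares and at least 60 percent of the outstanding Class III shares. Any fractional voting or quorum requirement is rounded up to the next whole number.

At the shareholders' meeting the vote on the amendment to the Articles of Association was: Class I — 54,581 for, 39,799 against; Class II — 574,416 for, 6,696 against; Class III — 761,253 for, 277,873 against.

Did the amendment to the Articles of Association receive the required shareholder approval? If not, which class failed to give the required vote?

Class I: a majority of 109116 is 54559; 54,559 required, 54,581 in favor — approved.
Class II: 3/4 of 765888 = 574416; 574,416 required, 574,416 in favor — approved.
Class III: 3/5 of 1269456 = 761673.60, rounded up to 761674; 761,674 required, 761,253 in favor — not approved.

Not approved — the Class III shares did not give the required vote.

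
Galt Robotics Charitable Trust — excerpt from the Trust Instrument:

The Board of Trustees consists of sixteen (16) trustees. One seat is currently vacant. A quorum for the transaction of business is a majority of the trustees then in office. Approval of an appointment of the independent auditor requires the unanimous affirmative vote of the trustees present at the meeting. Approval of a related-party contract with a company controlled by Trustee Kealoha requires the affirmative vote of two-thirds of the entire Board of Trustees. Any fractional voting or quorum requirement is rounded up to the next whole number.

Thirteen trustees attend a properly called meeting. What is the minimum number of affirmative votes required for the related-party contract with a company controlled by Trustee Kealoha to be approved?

11

The related-party contract with a company controlled by Trustee Kealoha requires two-thirds of the entire Board of Trustees (16).
2/3 of 16 = 10.67, rounded up to 11.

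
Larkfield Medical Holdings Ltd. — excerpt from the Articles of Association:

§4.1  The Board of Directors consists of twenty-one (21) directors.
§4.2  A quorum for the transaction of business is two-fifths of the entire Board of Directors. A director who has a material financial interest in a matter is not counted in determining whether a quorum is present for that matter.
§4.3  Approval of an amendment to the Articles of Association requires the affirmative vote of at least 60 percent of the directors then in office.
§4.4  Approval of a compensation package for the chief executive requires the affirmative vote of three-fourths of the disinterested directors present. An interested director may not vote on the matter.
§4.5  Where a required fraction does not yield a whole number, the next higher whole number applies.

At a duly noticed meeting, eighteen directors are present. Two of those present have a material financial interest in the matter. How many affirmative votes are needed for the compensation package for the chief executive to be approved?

The compensation package for the chief executive requires three-fourths of the disinterested directors present (18 − 2 = 16).
3/4 of 16 = 12.

12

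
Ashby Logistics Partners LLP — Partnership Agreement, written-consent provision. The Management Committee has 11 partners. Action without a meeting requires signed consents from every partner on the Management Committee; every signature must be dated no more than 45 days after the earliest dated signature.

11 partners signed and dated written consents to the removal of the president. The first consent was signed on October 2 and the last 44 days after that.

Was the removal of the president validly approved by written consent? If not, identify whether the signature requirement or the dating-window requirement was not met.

Effective — both the signature and dating-window requirements are satisfied.

Signatures required: every one of 11 — unanimous means all 11, so 11 needed; 11 signed. Sufficient.
Dating window: the latest signature is 44 days after the earliest; the limit is 45 days. Within the window.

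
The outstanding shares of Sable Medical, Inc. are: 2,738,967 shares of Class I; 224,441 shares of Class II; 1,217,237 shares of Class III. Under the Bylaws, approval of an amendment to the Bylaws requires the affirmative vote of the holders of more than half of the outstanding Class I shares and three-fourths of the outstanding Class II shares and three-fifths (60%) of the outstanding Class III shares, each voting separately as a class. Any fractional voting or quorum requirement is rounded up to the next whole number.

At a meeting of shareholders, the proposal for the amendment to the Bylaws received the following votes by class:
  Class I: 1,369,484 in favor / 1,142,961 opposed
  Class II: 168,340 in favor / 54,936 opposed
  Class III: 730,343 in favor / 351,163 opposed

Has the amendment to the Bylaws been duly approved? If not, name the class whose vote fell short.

Approved — every class gave the required vote.

Class I: a majority of 2738967 is 1369484; 1,369,484 required, 1,369,484 in favor — approved.
Class II: 3/4 of 224441 = 168330.75, rounded up to 168331; 168,331 required, 168,340 in favor — approved.
Class III: 3/5 of 1217237 = 730342.20, rounded up to 730343; 730,343 required, 730,343 in favor — approved.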